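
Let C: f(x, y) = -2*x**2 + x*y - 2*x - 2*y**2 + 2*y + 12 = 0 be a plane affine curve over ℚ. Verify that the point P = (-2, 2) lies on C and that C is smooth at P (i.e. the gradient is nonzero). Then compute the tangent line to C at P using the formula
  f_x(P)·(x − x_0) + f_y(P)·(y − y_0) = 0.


Tangent line at P: 8*x - 8*y + 32 = 0.

Step 1: f(-2, 2) = 0, so P lies on C.
Step 2: partial derivatives
  f_x(x, y) = -4*x + y - 2, f_y(x, y) = x - 4*y + 2.
  f_x(P) = 8, f_y(P) = -8 (gradient nonzero, so P is smooth).
Step 3: tangent line at P: 8·(x − -2) + -8·(y − 2) = 0.
Expanding: 8*x - 8*y + 32 = 0.


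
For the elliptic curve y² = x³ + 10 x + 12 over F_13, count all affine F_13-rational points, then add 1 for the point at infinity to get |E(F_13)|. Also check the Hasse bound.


Affine points = {(0, 5), (0, 8), (1, 6), (1, 7), (2, 1), (2, 12), (3, 2), (3, 11), (4, 5), (4, 8), (7, 3), (7, 10), (9, 5), (9, 8), (11, 6), (11, 7), (12, 1), (12, 12)}; affine count = 18; |E(F_13)| = 19.

Discriminant check: Δ ∝ 4a³ + 27b² = 4·10³ + 27·12² = 4·1000 + 27·144 ≡ 10 (mod 13). Nonzero ⇒ E is nonsingular.
For each x ∈ F_13, compute rhs = x³ + 10·x + 12 mod 13, then count y ∈ F_13 with y² ≡ rhs.
  x = 0: rhs = 12, matching y values: 5, 8 (2 points).
  x = 1: rhs = 10, matching y values: 6, 7 (2 points).
  x = 2: rhs = 1, matching y values: 1, 12 (2 points).
  x = 3: rhs = 4, matching y values: 2, 11 (2 points).
  x = 4: rhs = 12, matching y values: 5, 8 (2 points).
  x = 5: rhs = 5, matching y values: none (0 points).
  x = 6: rhs = 2, matching y values: none (0 points).
  x = 7: rhs = 9, matching y values: 3, 10 (2 points).
  x = 8: rhs = 6, matching y values: none (0 points).
  x = 9: rhs = 12, matching y values: 5, 8 (2 points).
  x = 10: rhs = 7, matching y values: none (0 points).
  x = 11: rhs = 10, matching y values: 6, 7 (2 points).
  x = 12: rhs = 1, matching y values: 1, 12 (2 points).
Total affine count: 18.
Full point count |E(F_13)| = 18 + 1 = 19.
Hasse bound: |19 − (13+1)| = |5| = 5 ≤ 2√13 ≈ 7.2111 ✓.


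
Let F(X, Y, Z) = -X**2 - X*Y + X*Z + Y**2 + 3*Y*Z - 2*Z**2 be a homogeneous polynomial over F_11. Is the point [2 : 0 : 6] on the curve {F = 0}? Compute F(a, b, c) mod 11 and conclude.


F(2,0,6) ≡ 2 (mod 11); P is NOT on the curve.

Evaluate F(2, 0, 6) term-by-term (mod 11).
  -X**2 ↦ -1·4·1·1 = -4
  -X*Y ↦ -1·2·0·1 = 0
  X*Z ↦ 1·2·1·6 = 12
  Y**2 ↦ 1·1·0·1 = 0
  3*Y*Z ↦ 3·1·0·6 = 0
  -2*Z**2 ↦ -2·1·1·36 = -72
Sum: F(2, 0, 6) = (-4) + (0) + (12) + (0) + (0) + (-72) = -64.
Reducing mod 11: -64 ≡ 2 (mod 11).
Since F(a, b, c) ≡ 2 ≠ 0 (mod 11), P does NOT lie on the curve.


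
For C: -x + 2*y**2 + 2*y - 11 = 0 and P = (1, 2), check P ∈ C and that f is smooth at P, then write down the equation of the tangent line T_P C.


Tangent line at P: -x + 10*y - 19 = 0.

Step 1: f(1, 2) = 0, so P lies on C.
Step 2: partial derivatives
  f_x(x, y) = -1, f_y(x, y) = 4*y + 2.
  f_x(P) = -1, f_y(P) = 10 (gradient nonzero, so P is smooth).
Step 3: tangent line at P: -1·(x − 1) + 10·(y − 2) = 0.
Expanding: -x + 10*y - 19 = 0.


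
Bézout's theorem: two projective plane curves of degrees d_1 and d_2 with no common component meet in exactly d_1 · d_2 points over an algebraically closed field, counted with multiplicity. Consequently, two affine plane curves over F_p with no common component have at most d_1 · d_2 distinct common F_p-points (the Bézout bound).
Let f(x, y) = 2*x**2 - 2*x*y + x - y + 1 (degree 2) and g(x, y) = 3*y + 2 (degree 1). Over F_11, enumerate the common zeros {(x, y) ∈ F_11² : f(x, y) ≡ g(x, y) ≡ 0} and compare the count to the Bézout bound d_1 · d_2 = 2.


Common zeros: ∅; count = 0; Bézout bound = 2.

deg(f) = 2, deg(g) = 1, so Bézout bound = 2.
Scan x ∈ F_11. For each x, list the y ∈ F_11 with f(x, y) ≡ 0 and those with g(x, y) ≡ 0 (mod 11); the common zeros in that column are the intersection.
  x = 0: f ≡ 0 at y ∈ {1}; g ≡ 0 at y ∈ {3}; common: ∅.
  x = 1: f ≡ 0 at y ∈ {5}; g ≡ 0 at y ∈ {3}; common: ∅.
  x = 2: f ≡ 0 at y ∈ {0}; g ≡ 0 at y ∈ {3}; common: ∅.
  x = 3: f ≡ 0 at y ∈ {0}; g ≡ 0 at y ∈ {3}; common: ∅.
  x = 4: f ≡ 0 at y ∈ {9}; g ≡ 0 at y ∈ {3}; common: ∅.
  x = 5: f ≡ 0 at y ∈ ∅; g ≡ 0 at y ∈ {3}; common: ∅.
  x = 6: f ≡ 0 at y ∈ {1}; g ≡ 0 at y ∈ {3}; common: ∅.
  x = 7: f ≡ 0 at y ∈ {10}; g ≡ 0 at y ∈ {3}; common: ∅.
  x = 8: f ≡ 0 at y ∈ {10}; g ≡ 0 at y ∈ {3}; common: ∅.
  x = 9: f ≡ 0 at y ∈ {5}; g ≡ 0 at y ∈ {3}; common: ∅.
  x = 10: f ≡ 0 at y ∈ {9}; g ≡ 0 at y ∈ {3}; common: ∅.
Collecting: common zeros = ∅, so the count is 0.
Comparison with the Bézout bound: 0 ≤ 2 = deg(f)·deg(g), as expected for curves with no common component (the affine F_11-count falls short of the bound because intersections may lie at infinity, over extension fields, or carry multiplicity).


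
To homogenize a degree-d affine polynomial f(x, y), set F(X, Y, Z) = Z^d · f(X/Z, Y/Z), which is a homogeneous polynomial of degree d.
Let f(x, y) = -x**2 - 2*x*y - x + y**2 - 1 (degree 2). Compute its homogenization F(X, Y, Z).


F(X, Y, Z) = -X**2 - 2*X*Y - X*Z + Y**2 - Z**2

deg(f) = 2.
Substitute x = X/Z, y = Y/Z into f, then multiply by Z^2.
  monomial -1·x^2·y^0 ↦ -1·X^2·Y^0·Z^0.
  monomial -2·x^1·y^1 ↦ -2·X^1·Y^1·Z^0.
  monomial -1·x^1·y^0 ↦ -1·X^1·Y^0·Z^1.
  monomial 1·x^0·y^2 ↦ 1·X^0·Y^2·Z^0.
  monomial -1·x^0·y^0 ↦ -1·X^0·Y^0·Z^2.
Collecting: F(X, Y, Z) = -X**2 - 2*X*Y - X*Z + Y**2 - Z**2.


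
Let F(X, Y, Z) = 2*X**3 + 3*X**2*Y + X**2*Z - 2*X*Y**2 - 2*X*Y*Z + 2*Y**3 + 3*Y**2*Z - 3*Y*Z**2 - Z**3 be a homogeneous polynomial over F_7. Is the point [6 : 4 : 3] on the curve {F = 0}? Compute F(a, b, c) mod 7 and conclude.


F(6,4,3) ≡ 3 (mod 7); P is NOT on the curve.

Evaluate F(6, 4, 3) term-by-term (mod 7).
  2*X**3 ↦ 2·216·1·1 = 432
  3*X**2*Y ↦ 3·36·4·1 = 432
  X**2*Z ↦ 1·36·1·3 = 108
  -2*X*Y**2 ↦ -2·6·16·1 = -192
  -2*X*Y*Z ↦ -2·6·4·3 = -144
  2*Y**3 ↦ 2·1·64·1 = 128
  3*Y**2*Z ↦ 3·1·16·3 = 144
  -3*Y*Z**2 ↦ -3·1·4·9 = -108
  -Z**3 ↦ -1·1·1·27 = -27
Sum: F(6, 4, 3) = (432) + (432) + (108) + (-192) + (-144) + (128) + (144) + (-108) + (-27) = 773.
Reducing mod 7: 773 ≡ 3 (mod 7).
Since F(a, b, c) ≡ 3 ≠ 0 (mod 7), P does NOT lie on the curve.


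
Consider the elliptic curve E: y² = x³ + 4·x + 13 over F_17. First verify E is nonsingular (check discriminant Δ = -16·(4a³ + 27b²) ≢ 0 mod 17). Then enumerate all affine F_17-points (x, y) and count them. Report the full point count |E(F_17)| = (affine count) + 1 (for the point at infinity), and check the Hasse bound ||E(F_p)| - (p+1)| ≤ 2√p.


Affine points = {(0, 8), (0, 9), (1, 1), (1, 16), (3, 1), (3, 16), (4, 5), (4, 12), (6, 7), (6, 10), (8, 8), (8, 9), (9, 8), (9, 9), (10, 4), (10, 13), (12, 2), (12, 15), (13, 1), (13, 16), (14, 5), (14, 12), (16, 5), (16, 12)}; affine count = 24; |E(F_17)| = 25.

Discriminant check: Δ ∝ 4a³ + 27b² = 4·4³ + 27·13² = 4·64 + 27·169 ≡ 8 (mod 17). Nonzero ⇒ E is nonsingular.
For each x ∈ F_17, compute rhs = x³ + 4·x + 13 mod 17, then count y ∈ F_17 with y² ≡ rhs.
  x = 0: rhs = 13, matching y values: 8, 9 (2 points).
  x = 1: rhs = 1, matching y values: 1, 16 (2 points).
  x = 2: rhs = 12, matching y values: none (0 points).
  x = 3: rhs = 1, matching y values: 1, 16 (2 points).
  x = 4: rhs = 8, matching y values: 5, 12 (2 points).
  x = 5: rhs = 5, matching y values: none (0 points).
  x = 6: rhs = 15, matching y values: 7, 10 (2 points).
  x = 7: rhs = 10, matching y values: none (0 points).
  x = 8: rhs = 13, matching y values: 8, 9 (2 points).
  x = 9: rhs = 13, matching y values: 8, 9 (2 points).
  x = 10: rhs = 16, matching y values: 4, 13 (2 points).
  x = 11: rhs = 11, matching y values: none (0 points).
  x = 12: rhs = 4, matching y values: 2, 15 (2 points).
  x = 13: rhs = 1, matching y values: 1, 16 (2 points).
  x = 14: rhs = 8, matching y values: 5, 12 (2 points).
  x = 15: rhs = 14, matching y values: none (0 points).
  x = 16: rhs = 8, matching y values: 5, 12 (2 points).
Total affine count: 24.
Full point count |E(F_17)| = 24 + 1 = 25.
Hasse bound: |25 − (17+1)| = |7| = 7 ≤ 2√17 ≈ 8.2462 ✓.


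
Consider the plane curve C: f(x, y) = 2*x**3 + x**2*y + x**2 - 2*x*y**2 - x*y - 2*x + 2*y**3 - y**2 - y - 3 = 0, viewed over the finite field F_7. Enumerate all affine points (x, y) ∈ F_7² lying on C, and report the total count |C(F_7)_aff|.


Affine F_7-points: {(0, 2), (0, 4), (0, 5), (1, 2), (1, 5), (3, 5), (4, 0), (4, 4)}; count = 8.

For each of the 49 pairs (x, y) ∈ F_7², evaluate f(x, y) mod 7. Record the zeros.
  x = 0: [0↦4, 1↦4, 2↦0, 3↦4, 4↦0, 5↦0, 6↦2]  zeros at y ∈ {2, 4, 5}
  x = 1: [0↦5, 1↦3, 2↦0, 3↦1, 4↦4, 5↦0, 6↦1]  zeros at y ∈ {2, 5}
  x = 2: [0↦6, 1↦4, 2↦4, 3↦4, 4↦2, 5↦3, 6↦5]  zeros at y ∈ ∅
  x = 3: [0↦5, 1↦5, 2↦3, 3↦4, 4↦6, 5↦0, 6↦5]  zeros at y ∈ {5}
  x = 4: [0↦0, 1↦4, 2↦2, 3↦6, 4↦0, 5↦3, 6↦6]  zeros at y ∈ {0, 4}
  x = 5: [0↦3, 1↦6, 2↦6, 3↦1, 4↦3, 5↦3, 6↦6]  zeros at y ∈ ∅
  x = 6: [0↦5, 1↦2, 2↦6, 3↦1, 4↦6, 5↦5, 6↦3]  zeros at y ∈ ∅
Collecting zeros: affine points = {(0, 2), (0, 4), (0, 5), (1, 2), (1, 5), (3, 5), (4, 0), (4, 4)}.
Total count |C(F_7)_aff| = 8.


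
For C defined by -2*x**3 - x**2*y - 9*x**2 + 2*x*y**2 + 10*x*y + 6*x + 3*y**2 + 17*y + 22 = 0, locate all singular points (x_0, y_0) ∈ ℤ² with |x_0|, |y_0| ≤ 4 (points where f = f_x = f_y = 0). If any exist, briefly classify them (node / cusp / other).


Singular points: {(-1, -3)}; classification: cusp.

Compute partial derivatives:
  f_x = -6*x**2 - 2*x*y - 18*x + 2*y**2 + 10*y + 6.
  f_y = -x**2 + 4*x*y + 10*x + 6*y + 17.
Scan x_0 ∈ {−4, ..., 4}. For each x_0, f_y(x_0, y) is a polynomial in y; find its integer roots y ∈ {−4, ..., 4}, then test f_x and f at those candidates.
  x = -4: f_y(-4, y) = -10*y - 39; no integer root y with |y| ≤ 4.
  x = -3: f_y(-3, y) = -6*y - 22; no integer root y with |y| ≤ 4.
  x = -2: f_y(-2, y) = -2*y - 7; no integer root y with |y| ≤ 4.
  x = -1: f_y(-1, y) = 2*y + 6; vanishes at y ∈ {-3}. (-1, -3): f_x = 0, f = 0 — SINGULAR.
  x = 0: f_y(0, y) = 6*y + 17; no integer root y with |y| ≤ 4.
  x = 1: f_y(1, y) = 10*y + 26; no integer root y with |y| ≤ 4.
  x = 2: f_y(2, y) = 14*y + 33; no integer root y with |y| ≤ 4.
  x = 3: f_y(3, y) = 18*y + 38; no integer root y with |y| ≤ 4.
  x = 4: f_y(4, y) = 22*y + 41; no integer root y with |y| ≤ 4.
Only singular point on the grid: (-1, -3).
Classify: substitute x = -1 + u, y = -3 + v and expand: f = -2*u**3 - u**2*v + 2*u*v**2 + v**2.
No constant or linear terms (consistent with a singular point). Quadratic part: v**2. Cubic part: -2*u**3 - u**2*v + 2*u*v**2.
The quadratic part v**2 is a perfect square, so there is a single (double) tangent line v = 0, i.e. y = -3. Restricting the cubic part to that line (v = 0) leaves -2*u**3 ≠ 0, so f is not divisible by v and the branch is v² ≈ 2*u**3 to lowest order — this is a cusp.
Classification: cusp.


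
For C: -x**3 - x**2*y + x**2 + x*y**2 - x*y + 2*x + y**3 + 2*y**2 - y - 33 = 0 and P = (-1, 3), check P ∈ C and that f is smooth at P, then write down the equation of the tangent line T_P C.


Tangent line at P: 9*x + 32*y - 87 = 0.

Step 1: f(-1, 3) = 0, so P lies on C.
Step 2: partial derivatives
  f_x(x, y) = -3*x**2 - 2*x*y + 2*x + y**2 - y + 2, f_y(x, y) = -x**2 + 2*x*y - x + 3*y**2 + 4*y - 1.
  f_x(P) = 9, f_y(P) = 32 (gradient nonzero, so P is smooth).
Step 3: tangent line at P: 9·(x − -1) + 32·(y − 3) = 0.
Expanding: 9*x + 32*y - 87 = 0.


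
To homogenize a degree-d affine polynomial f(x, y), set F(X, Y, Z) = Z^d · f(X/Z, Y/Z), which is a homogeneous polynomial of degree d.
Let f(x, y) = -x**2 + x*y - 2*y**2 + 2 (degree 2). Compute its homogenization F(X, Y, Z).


F(X, Y, Z) = -X**2 + X*Y - 2*Y**2 + 2*Z**2

deg(f) = 2.
Substitute x = X/Z, y = Y/Z into f, then multiply by Z^2.
  monomial -1·x^2·y^0 ↦ -1·X^2·Y^0·Z^0.
  monomial 1·x^1·y^1 ↦ 1·X^1·Y^1·Z^0.
  monomial -2·x^0·y^2 ↦ -2·X^0·Y^2·Z^0.
  monomial 2·x^0·y^0 ↦ 2·X^0·Y^0·Z^2.
Collecting: F(X, Y, Z) = -X**2 + X*Y - 2*Y**2 + 2*Z**2.


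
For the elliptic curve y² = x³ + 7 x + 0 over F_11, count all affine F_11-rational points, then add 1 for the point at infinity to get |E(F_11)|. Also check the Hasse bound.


Affine points = {(0, 0), (2, 0), (3, 2), (3, 9), (4, 2), (4, 9), (6, 4), (6, 7), (9, 0), (10, 5), (10, 6)}; affine count = 11; |E(F_11)| = 12.

Discriminant check: Δ ∝ 4a³ + 27b² = 4·7³ + 27·0² = 4·343 + 27·0 ≡ 8 (mod 11). Nonzero ⇒ E is nonsingular.
For each x ∈ F_11, compute rhs = x³ + 7·x + 0 mod 11, then count y ∈ F_11 with y² ≡ rhs.
  x = 0: rhs = 0, matching y values: 0 (1 points).
  x = 1: rhs = 8, matching y values: none (0 points).
  x = 2: rhs = 0, matching y values: 0 (1 points).
  x = 3: rhs = 4, matching y values: 2, 9 (2 points).
  x = 4: rhs = 4, matching y values: 2, 9 (2 points).
  x = 5: rhs = 6, matching y values: none (0 points).
  x = 6: rhs = 5, matching y values: 4, 7 (2 points).
  x = 7: rhs = 7, matching y values: none (0 points).
  x = 8: rhs = 7, matching y values: none (0 points).
  x = 9: rhs = 0, matching y values: 0 (1 points).
  x = 10: rhs = 3, matching y values: 5, 6 (2 points).
Total affine count: 11.
Full point count |E(F_11)| = 11 + 1 = 12.
Hasse bound: |12 − (11+1)| = |0| = 0 ≤ 2√11 ≈ 6.6332 ✓.


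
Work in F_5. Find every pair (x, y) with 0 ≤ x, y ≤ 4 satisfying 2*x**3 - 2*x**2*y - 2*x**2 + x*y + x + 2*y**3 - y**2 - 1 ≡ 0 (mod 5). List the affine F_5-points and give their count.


Affine F_5-points: {(0, 1), (1, 0), (1, 1), (1, 2), (3, 2), (3, 4), (4, 2), (4, 3)}; count = 8.

For each of the 25 pairs (x, y) ∈ F_5², evaluate f(x, y) mod 5. Record the zeros.
  x = 0: [0↦4, 1↦0, 2↦1, 3↦4, 4↦1]  zeros at y ∈ {1}
  x = 1: [0↦0, 1↦0, 2↦0, 3↦2, 4↦3]  zeros at y ∈ {0, 1, 2}
  x = 2: [0↦4, 1↦4, 2↦4, 3↦1, 4↦2]  zeros at y ∈ ∅
  x = 3: [0↦3, 1↦4, 2↦0, 3↦3, 4↦0]  zeros at y ∈ {2, 4}
  x = 4: [0↦4, 1↦2, 2↦0, 3↦0, 4↦4]  zeros at y ∈ {2, 3}
Collecting zeros: affine points = {(0, 1), (1, 0), (1, 1), (1, 2), (3, 2), (3, 4), (4, 2), (4, 3)}.
Total count |C(F_5)_aff| = 8.


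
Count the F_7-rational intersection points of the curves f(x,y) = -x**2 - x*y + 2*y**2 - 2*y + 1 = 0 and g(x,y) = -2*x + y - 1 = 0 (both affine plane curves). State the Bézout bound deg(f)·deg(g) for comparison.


Common zeros: ∅; count = 0; Bézout bound = 2.

deg(f) = 2, deg(g) = 1, so Bézout bound = 2.
Scan x ∈ F_7. For each x, list the y ∈ F_7 with f(x, y) ≡ 0 and those with g(x, y) ≡ 0 (mod 7); the common zeros in that column are the intersection.
  x = 0: f ≡ 0 at y ∈ ∅; g ≡ 0 at y ∈ {1}; common: ∅.
  x = 1: f ≡ 0 at y ∈ {0, 5}; g ≡ 0 at y ∈ {3}; common: ∅.
  x = 2: f ≡ 0 at y ∈ ∅; g ≡ 0 at y ∈ {5}; common: ∅.
  x = 3: f ≡ 0 at y ∈ ∅; g ≡ 0 at y ∈ {0}; common: ∅.
  x = 4: f ≡ 0 at y ∈ {4, 6}; g ≡ 0 at y ∈ {2}; common: ∅.
  x = 5: f ≡ 0 at y ∈ ∅; g ≡ 0 at y ∈ {4}; common: ∅.
  x = 6: f ≡ 0 at y ∈ {0, 4}; g ≡ 0 at y ∈ {6}; common: ∅.
Collecting: common zeros = ∅, so the count is 0.
Comparison with the Bézout bound: 0 ≤ 2 = deg(f)·deg(g), as expected for curves with no common component (the affine F_7-count falls short of the bound because intersections may lie at infinity, over extension fields, or carry multiplicity).


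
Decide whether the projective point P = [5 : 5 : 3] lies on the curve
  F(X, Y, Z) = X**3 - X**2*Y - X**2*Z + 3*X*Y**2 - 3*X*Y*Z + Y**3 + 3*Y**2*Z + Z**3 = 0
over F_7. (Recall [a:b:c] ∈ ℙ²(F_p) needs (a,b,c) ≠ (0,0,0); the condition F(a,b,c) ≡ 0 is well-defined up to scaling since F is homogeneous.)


F(5,5,3) ≡ 4 (mod 7); P is NOT on the curve.

Evaluate F(5, 5, 3) term-by-term (mod 7).
  X**3 ↦ 1·125·1·1 = 125
  -X**2*Y ↦ -1·25·5·1 = -125
  -X**2*Z ↦ -1·25·1·3 = -75
  3*X*Y**2 ↦ 3·5·25·1 = 375
  -3*X*Y*Z ↦ -3·5·5·3 = -225
  Y**3 ↦ 1·1·125·1 = 125
  3*Y**2*Z ↦ 3·1·25·3 = 225
  Z**3 ↦ 1·1·1·27 = 27
Sum: F(5, 5, 3) = (125) + (-125) + (-75) + (375) + (-225) + (125) + (225) + (27) = 452.
Reducing mod 7: 452 ≡ 4 (mod 7).
Since F(a, b, c) ≡ 4 ≠ 0 (mod 7), P does NOT lie on the curve.


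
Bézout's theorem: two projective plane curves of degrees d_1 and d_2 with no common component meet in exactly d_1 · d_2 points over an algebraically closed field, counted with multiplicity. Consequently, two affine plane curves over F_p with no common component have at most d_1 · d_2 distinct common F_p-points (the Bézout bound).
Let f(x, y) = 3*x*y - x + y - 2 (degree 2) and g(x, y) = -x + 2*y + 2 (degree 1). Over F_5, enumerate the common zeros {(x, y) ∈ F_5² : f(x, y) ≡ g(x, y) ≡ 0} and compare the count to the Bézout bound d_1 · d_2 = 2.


Common zeros: {(1, 2), (3, 3)}; count = 2; Bézout bound = 2.

deg(f) = 2, deg(g) = 1, so Bézout bound = 2.
Scan x ∈ F_5. For each x, list the y ∈ F_5 with f(x, y) ≡ 0 and those with g(x, y) ≡ 0 (mod 5); the common zeros in that column are the intersection.
  x = 0: f ≡ 0 at y ∈ {2}; g ≡ 0 at y ∈ {4}; common: ∅.
  x = 1: f ≡ 0 at y ∈ {2}; g ≡ 0 at y ∈ {2}; common: {2}.
  x = 2: f ≡ 0 at y ∈ {2}; g ≡ 0 at y ∈ {0}; common: ∅.
  x = 3: f ≡ 0 at y ∈ {0, 1, 2, 3, 4}; g ≡ 0 at y ∈ {3}; common: {3}.
  x = 4: f ≡ 0 at y ∈ {2}; g ≡ 0 at y ∈ {1}; common: ∅.
Collecting: common zeros = {(1, 2), (3, 3)}, so the count is 2.
Comparison with the Bézout bound: 2 ≤ 2 = deg(f)·deg(g), as expected for curves with no common component (the bound is attained).


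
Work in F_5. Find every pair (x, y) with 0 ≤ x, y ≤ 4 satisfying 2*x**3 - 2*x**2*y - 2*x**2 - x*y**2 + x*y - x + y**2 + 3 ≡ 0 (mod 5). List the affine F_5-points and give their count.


Affine F_5-points: {(1, 2), (4, 0), (4, 4)}; count = 3.

For each of the 25 pairs (x, y) ∈ F_5², evaluate f(x, y) mod 5. Record the zeros.
  x = 0: [0↦3, 1↦4, 2↦2, 3↦2, 4↦4]  zeros at y ∈ ∅
  x = 1: [0↦2, 1↦1, 2↦0, 3↦4, 4↦3]  zeros at y ∈ {2}
  x = 2: [0↦4, 1↦2, 2↦3, 3↦2, 4↦4]  zeros at y ∈ ∅
  x = 3: [0↦1, 1↦4, 2↦3, 3↦3, 4↦4]  zeros at y ∈ ∅
  x = 4: [0↦0, 1↦4, 2↦2, 3↦4, 4↦0]  zeros at y ∈ {0, 4}
Collecting zeros: affine points = {(1, 2), (4, 0), (4, 4)}.
Total count |C(F_5)_aff| = 3.


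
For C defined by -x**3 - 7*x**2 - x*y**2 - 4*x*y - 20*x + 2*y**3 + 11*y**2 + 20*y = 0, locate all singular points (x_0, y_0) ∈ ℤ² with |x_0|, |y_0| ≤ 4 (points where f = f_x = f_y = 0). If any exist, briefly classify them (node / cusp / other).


Singular points: {(-2, -2)}; classification: node.

Compute partial derivatives:
  f_x = -3*x**2 - 14*x - y**2 - 4*y - 20.
  f_y = -2*x*y - 4*x + 6*y**2 + 22*y + 20.
Scan x_0 ∈ {−4, ..., 4}. For each x_0, f_y(x_0, y) is a polynomial in y; find its integer roots y ∈ {−4, ..., 4}, then test f_x and f at those candidates.
  x = -4: f_y(-4, y) = 6*y**2 + 30*y + 36; vanishes at y ∈ {-3, -2}. (-4, -3): f_x = -9 ≠ 0; (-4, -2): f_x = -8 ≠ 0.
  x = -3: f_y(-3, y) = 6*y**2 + 28*y + 32; vanishes at y ∈ {-2}. (-3, -2): f_x = -1 ≠ 0.
  x = -2: f_y(-2, y) = 6*y**2 + 26*y + 28; vanishes at y ∈ {-2}. (-2, -2): f_x = 0, f = 0 — SINGULAR.
  x = -1: f_y(-1, y) = 6*y**2 + 24*y + 24; vanishes at y ∈ {-2}. (-1, -2): f_x = -5 ≠ 0.
  x = 0: f_y(0, y) = 6*y**2 + 22*y + 20; vanishes at y ∈ {-2}. (0, -2): f_x = -16 ≠ 0.
  x = 1: f_y(1, y) = 6*y**2 + 20*y + 16; vanishes at y ∈ {-2}. (1, -2): f_x = -33 ≠ 0.
  x = 2: f_y(2, y) = 6*y**2 + 18*y + 12; vanishes at y ∈ {-2, -1}. (2, -2): f_x = -56 ≠ 0; (2, -1): f_x = -57 ≠ 0.
  x = 3: f_y(3, y) = 6*y**2 + 16*y + 8; vanishes at y ∈ {-2}. (3, -2): f_x = -85 ≠ 0.
  x = 4: f_y(4, y) = 6*y**2 + 14*y + 4; vanishes at y ∈ {-2}. (4, -2): f_x = -120 ≠ 0.
Only singular point on the grid: (-2, -2).
Classify: substitute x = -2 + u, y = -2 + v and expand: f = -u**3 - u**2 - u*v**2 + 2*v**3 + v**2.
No constant or linear terms (consistent with a singular point). Quadratic part: -u**2 + v**2. Cubic part: -u**3 - u*v**2 + 2*v**3.
The quadratic part v**2 - u**2 = (v − u)(v + u) splits into two distinct linear factors, so there are two distinct tangent lines y − -2 = ±(x − -2) — this is a node (ordinary double point).
Classification: node.


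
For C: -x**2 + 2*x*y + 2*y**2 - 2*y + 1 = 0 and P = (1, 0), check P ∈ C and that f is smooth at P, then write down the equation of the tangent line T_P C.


Tangent line at P: 2 - 2*x = 0.

Step 1: f(1, 0) = 0, so P lies on C.
Step 2: partial derivatives
  f_x(x, y) = -2*x + 2*y, f_y(x, y) = 2*x + 4*y - 2.
  f_x(P) = -2, f_y(P) = 0 (gradient nonzero, so P is smooth).
Step 3: tangent line at P: -2·(x − 1) + 0·(y − 0) = 0.
Expanding: 2 - 2*x = 0.


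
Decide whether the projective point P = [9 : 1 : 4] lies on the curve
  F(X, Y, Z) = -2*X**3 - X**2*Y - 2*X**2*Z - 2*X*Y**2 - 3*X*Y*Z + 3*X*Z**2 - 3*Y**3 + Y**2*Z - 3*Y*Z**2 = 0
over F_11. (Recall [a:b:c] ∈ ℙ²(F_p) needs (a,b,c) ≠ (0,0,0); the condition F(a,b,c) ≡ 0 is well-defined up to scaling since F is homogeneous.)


F(9,1,4) ≡ 8 (mod 11); P is NOT on the curve.

Evaluate F(9, 1, 4) term-by-term (mod 11).
  -2*X**3 ↦ -2·729·1·1 = -1458
  -X**2*Y ↦ -1·81·1·1 = -81
  -2*X**2*Z ↦ -2·81·1·4 = -648
  -2*X*Y**2 ↦ -2·9·1·1 = -18
  -3*X*Y*Z ↦ -3·9·1·4 = -108
  3*X*Z**2 ↦ 3·9·1·16 = 432
  -3*Y**3 ↦ -3·1·1·1 = -3
  Y**2*Z ↦ 1·1·1·4 = 4
  -3*Y*Z**2 ↦ -3·1·1·16 = -48
Sum: F(9, 1, 4) = (-1458) + (-81) + (-648) + (-18) + (-108) + (432) + (-3) + (4) + (-48) = -1928.
Reducing mod 11: -1928 ≡ 8 (mod 11).
Since F(a, b, c) ≡ 8 ≠ 0 (mod 11), P does NOT lie on the curve.


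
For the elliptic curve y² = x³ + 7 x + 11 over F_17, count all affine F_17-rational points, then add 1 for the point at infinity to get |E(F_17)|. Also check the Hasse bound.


Affine points = {(1, 6), (1, 11), (2, 4), (2, 13), (3, 5), (3, 12), (4, 1), (4, 16), (5, 1), (5, 16), (8, 1), (8, 16), (9, 2), (9, 15), (11, 5), (11, 12), (12, 2), (12, 15), (13, 2), (13, 15)}; affine count = 20; |E(F_17)| = 21.

Discriminant check: Δ ∝ 4a³ + 27b² = 4·7³ + 27·11² = 4·343 + 27·121 ≡ 15 (mod 17). Nonzero ⇒ E is nonsingular.
For each x ∈ F_17, compute rhs = x³ + 7·x + 11 mod 17, then count y ∈ F_17 with y² ≡ rhs.
  x = 0: rhs = 11, matching y values: none (0 points).
  x = 1: rhs = 2, matching y values: 6, 11 (2 points).
  x = 2: rhs = 16, matching y values: 4, 13 (2 points).
  x = 3: rhs = 8, matching y values: 5, 12 (2 points).
  x = 4: rhs = 1, matching y values: 1, 16 (2 points).
  x = 5: rhs = 1, matching y values: 1, 16 (2 points).
  x = 6: rhs = 14, matching y values: none (0 points).
  x = 7: rhs = 12, matching y values: none (0 points).
  x = 8: rhs = 1, matching y values: 1, 16 (2 points).
  x = 9: rhs = 4, matching y values: 2, 15 (2 points).
  x = 10: rhs = 10, matching y values: none (0 points).
  x = 11: rhs = 8, matching y values: 5, 12 (2 points).
  x = 12: rhs = 4, matching y values: 2, 15 (2 points).
  x = 13: rhs = 4, matching y values: 2, 15 (2 points).
  x = 14: rhs = 14, matching y values: none (0 points).
  x = 15: rhs = 6, matching y values: none (0 points).
  x = 16: rhs = 3, matching y values: none (0 points).
Total affine count: 20.
Full point count |E(F_17)| = 20 + 1 = 21.
Hasse bound: |21 − (17+1)| = |3| = 3 ≤ 2√17 ≈ 8.2462 ✓.


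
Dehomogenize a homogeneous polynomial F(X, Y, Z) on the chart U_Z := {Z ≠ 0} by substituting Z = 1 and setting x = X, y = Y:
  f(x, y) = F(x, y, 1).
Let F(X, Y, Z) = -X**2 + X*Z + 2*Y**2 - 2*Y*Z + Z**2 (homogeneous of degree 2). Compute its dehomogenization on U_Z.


f(x, y) = -x**2 + x + 2*y**2 - 2*y + 1

On U_Z we set Z = 1. Each monomial c·X^i·Y^j·Z^k in F becomes c·x^i·y^j·1^k = c·x^i·y^j.
Substituting Z = 1: F(X, Y, 1) = -x**2 + x + 2*y**2 - 2*y + 1.
Note: deg(f) ≤ deg(F) = 2; strict inequality happens when F is divisible by Z (lost terms).


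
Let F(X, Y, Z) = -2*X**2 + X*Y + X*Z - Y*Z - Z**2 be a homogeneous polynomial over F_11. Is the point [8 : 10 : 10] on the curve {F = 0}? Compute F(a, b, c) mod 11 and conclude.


F(8,10,10) ≡ 8 (mod 11); P is NOT on the curve.

Evaluate F(8, 10, 10) term-by-term (mod 11).
  -2*X**2 ↦ -2·64·1·1 = -128
  X*Y ↦ 1·8·10·1 = 80
  X*Z ↦ 1·8·1·10 = 80
  -Y*Z ↦ -1·1·10·10 = -100
  -Z**2 ↦ -1·1·1·100 = -100
Sum: F(8, 10, 10) = (-128) + (80) + (80) + (-100) + (-100) = -168.
Reducing mod 11: -168 ≡ 8 (mod 11).
Since F(a, b, c) ≡ 8 ≠ 0 (mod 11), P does NOT lie on the curve.


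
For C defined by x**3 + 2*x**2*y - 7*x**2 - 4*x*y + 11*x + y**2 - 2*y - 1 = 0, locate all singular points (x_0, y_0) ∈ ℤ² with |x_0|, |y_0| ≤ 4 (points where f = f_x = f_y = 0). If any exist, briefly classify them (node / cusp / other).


Singular points: {(1, 2)}; classification: cusp.

Compute partial derivatives:
  f_x = 3*x**2 + 4*x*y - 14*x - 4*y + 11.
  f_y = 2*x**2 - 4*x + 2*y - 2.
Scan x_0 ∈ {−4, ..., 4}. For each x_0, f_y(x_0, y) is a polynomial in y; find its integer roots y ∈ {−4, ..., 4}, then test f_x and f at those candidates.
  x = -4: f_y(-4, y) = 2*y + 46; no integer root y with |y| ≤ 4.
  x = -3: f_y(-3, y) = 2*y + 28; no integer root y with |y| ≤ 4.
  x = -2: f_y(-2, y) = 2*y + 14; no integer root y with |y| ≤ 4.
  x = -1: f_y(-1, y) = 2*y + 4; vanishes at y ∈ {-2}. (-1, -2): f_x = 44 ≠ 0.
  x = 0: f_y(0, y) = 2*y - 2; vanishes at y ∈ {1}. (0, 1): f_x = 7 ≠ 0.
  x = 1: f_y(1, y) = 2*y - 4; vanishes at y ∈ {2}. (1, 2): f_x = 0, f = 0 — SINGULAR.
  x = 2: f_y(2, y) = 2*y - 2; vanishes at y ∈ {1}. (2, 1): f_x = -1 ≠ 0.
  x = 3: f_y(3, y) = 2*y + 4; vanishes at y ∈ {-2}. (3, -2): f_x = -20 ≠ 0.
  x = 4: f_y(4, y) = 2*y + 14; no integer root y with |y| ≤ 4.
Only singular point on the grid: (1, 2).
Classify: substitute x = 1 + u, y = 2 + v and expand: f = u**3 + 2*u**2*v + v**2.
No constant or linear terms (consistent with a singular point). Quadratic part: v**2. Cubic part: u**3 + 2*u**2*v.
The quadratic part v**2 is a perfect square, so there is a single (double) tangent line v = 0, i.e. y = 2. Restricting the cubic part to that line (v = 0) leaves u**3 ≠ 0, so f is not divisible by v and the branch is v² ≈ -u**3 to lowest order — this is a cusp.
Classification: cusp.


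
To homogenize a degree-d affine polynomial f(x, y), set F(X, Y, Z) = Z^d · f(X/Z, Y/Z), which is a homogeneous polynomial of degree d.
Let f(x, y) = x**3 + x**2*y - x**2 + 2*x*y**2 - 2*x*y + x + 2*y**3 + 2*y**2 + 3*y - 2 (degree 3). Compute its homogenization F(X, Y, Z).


F(X, Y, Z) = X**3 + X**2*Y - X**2*Z + 2*X*Y**2 - 2*X*Y*Z + X*Z**2 + 2*Y**3 + 2*Y**2*Z + 3*Y*Z**2 - 2*Z**3

deg(f) = 3.
Substitute x = X/Z, y = Y/Z into f, then multiply by Z^3.
  monomial 1·x^3·y^0 ↦ 1·X^3·Y^0·Z^0.
  monomial 1·x^2·y^1 ↦ 1·X^2·Y^1·Z^0.
  monomial -1·x^2·y^0 ↦ -1·X^2·Y^0·Z^1.
  monomial 2·x^1·y^2 ↦ 2·X^1·Y^2·Z^0.
  monomial -2·x^1·y^1 ↦ -2·X^1·Y^1·Z^1.
  monomial 1·x^1·y^0 ↦ 1·X^1·Y^0·Z^2.
  monomial 2·x^0·y^3 ↦ 2·X^0·Y^3·Z^0.
  monomial 2·x^0·y^2 ↦ 2·X^0·Y^2·Z^1.
  monomial 3·x^0·y^1 ↦ 3·X^0·Y^1·Z^2.
  monomial -2·x^0·y^0 ↦ -2·X^0·Y^0·Z^3.
Collecting: F(X, Y, Z) = X**3 + X**2*Y - X**2*Z + 2*X*Y**2 - 2*X*Y*Z + X*Z**2 + 2*Y**3 + 2*Y**2*Z + 3*Y*Z**2 - 2*Z**3.


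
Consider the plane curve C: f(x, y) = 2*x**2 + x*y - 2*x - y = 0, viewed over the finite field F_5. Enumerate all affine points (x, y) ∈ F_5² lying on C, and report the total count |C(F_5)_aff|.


Affine F_5-points: {(0, 0), (1, 0), (1, 1), (1, 2), (1, 3), (1, 4), (2, 1), (3, 4), (4, 2)}; count = 9.

For each of the 25 pairs (x, y) ∈ F_5², evaluate f(x, y) mod 5. Record the zeros.
  x = 0: [0↦0, 1↦4, 2↦3, 3↦2, 4↦1]  zeros at y ∈ {0}
  x = 1: [0↦0, 1↦0, 2↦0, 3↦0, 4↦0]  zeros at y ∈ {0, 1, 2, 3, 4}
  x = 2: [0↦4, 1↦0, 2↦1, 3↦2, 4↦3]  zeros at y ∈ {1}
  x = 3: [0↦2, 1↦4, 2↦1, 3↦3, 4↦0]  zeros at y ∈ {4}
  x = 4: [0↦4, 1↦2, 2↦0, 3↦3, 4↦1]  zeros at y ∈ {2}
Collecting zeros: affine points = {(0, 0), (1, 0), (1, 1), (1, 2), (1, 3), (1, 4), (2, 1), (3, 4), (4, 2)}.
Total count |C(F_5)_aff| = 9.


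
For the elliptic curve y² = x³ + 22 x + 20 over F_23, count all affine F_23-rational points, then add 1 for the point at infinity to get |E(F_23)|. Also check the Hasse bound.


Affine points = {(2, 7), (2, 16), (5, 5), (5, 18), (6, 0), (8, 8), (8, 15), (9, 2), (9, 21), (11, 11), (11, 12), (14, 6), (14, 17), (16, 11), (16, 12), (19, 11), (19, 12)}; affine count = 17; |E(F_23)| = 18.

Discriminant check: Δ ∝ 4a³ + 27b² = 4·22³ + 27·20² = 4·10648 + 27·400 ≡ 9 (mod 23). Nonzero ⇒ E is nonsingular.
For each x ∈ F_23, compute rhs = x³ + 22·x + 20 mod 23, then count y ∈ F_23 with y² ≡ rhs.
  x = 0: rhs = 20, matching y values: none (0 points).
  x = 1: rhs = 20, matching y values: none (0 points).
  x = 2: rhs = 3, matching y values: 7, 16 (2 points).
  x = 3: rhs = 21, matching y values: none (0 points).
  x = 4: rhs = 11, matching y values: none (0 points).
  x = 5: rhs = 2, matching y values: 5, 18 (2 points).
  x = 6: rhs = 0, matching y values: 0 (1 points).
  x = 7: rhs = 11, matching y values: none (0 points).
  x = 8: rhs = 18, matching y values: 8, 15 (2 points).
  x = 9: rhs = 4, matching y values: 2, 21 (2 points).
  x = 10: rhs = 21, matching y values: none (0 points).
  x = 11: rhs = 6, matching y values: 11, 12 (2 points).
  x = 12: rhs = 11, matching y values: none (0 points).
  x = 13: rhs = 19, matching y values: none (0 points).
  x = 14: rhs = 13, matching y values: 6, 17 (2 points).
  x = 15: rhs = 22, matching y values: none (0 points).
  x = 16: rhs = 6, matching y values: 11, 12 (2 points).
  x = 17: rhs = 17, matching y values: none (0 points).
  x = 18: rhs = 15, matching y values: none (0 points).
  x = 19: rhs = 6, matching y values: 11, 12 (2 points).
  x = 20: rhs = 19, matching y values: none (0 points).
  x = 21: rhs = 14, matching y values: none (0 points).
  x = 22: rhs = 20, matching y values: none (0 points).
Total affine count: 17.
Full point count |E(F_23)| = 17 + 1 = 18.
Hasse bound: |18 − (23+1)| = |-6| = 6 ≤ 2√23 ≈ 9.5917 ✓.


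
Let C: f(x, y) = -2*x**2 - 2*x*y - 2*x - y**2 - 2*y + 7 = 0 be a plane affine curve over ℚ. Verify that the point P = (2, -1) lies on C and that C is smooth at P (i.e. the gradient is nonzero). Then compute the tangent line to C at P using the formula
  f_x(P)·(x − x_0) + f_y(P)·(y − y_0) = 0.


Tangent line at P: -8*x - 4*y + 12 = 0.

Step 1: f(2, -1) = 0, so P lies on C.
Step 2: partial derivatives
  f_x(x, y) = -4*x - 2*y - 2, f_y(x, y) = -2*x - 2*y - 2.
  f_x(P) = -8, f_y(P) = -4 (gradient nonzero, so P is smooth).
Step 3: tangent line at P: -8·(x − 2) + -4·(y − -1) = 0.
Expanding: -8*x - 4*y + 12 = 0.


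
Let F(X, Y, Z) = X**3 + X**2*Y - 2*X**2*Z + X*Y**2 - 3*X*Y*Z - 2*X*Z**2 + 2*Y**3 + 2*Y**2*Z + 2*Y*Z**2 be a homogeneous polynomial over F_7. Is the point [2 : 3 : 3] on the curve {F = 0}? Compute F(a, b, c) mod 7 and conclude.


F(2,3,3) ≡ 2 (mod 7); P is NOT on the curve.

Evaluate F(2, 3, 3) term-by-term (mod 7).
  X**3 ↦ 1·8·1·1 = 8
  X**2*Y ↦ 1·4·3·1 = 12
  -2*X**2*Z ↦ -2·4·1·3 = -24
  X*Y**2 ↦ 1·2·9·1 = 18
  -3*X*Y*Z ↦ -3·2·3·3 = -54
  -2*X*Z**2 ↦ -2·2·1·9 = -36
  2*Y**3 ↦ 2·1·27·1 = 54
  2*Y**2*Z ↦ 2·1·9·3 = 54
  2*Y*Z**2 ↦ 2·1·3·9 = 54
Sum: F(2, 3, 3) = (8) + (12) + (-24) + (18) + (-54) + (-36) + (54) + (54) + (54) = 86.
Reducing mod 7: 86 ≡ 2 (mod 7).
Since F(a, b, c) ≡ 2 ≠ 0 (mod 7), P does NOT lie on the curve.


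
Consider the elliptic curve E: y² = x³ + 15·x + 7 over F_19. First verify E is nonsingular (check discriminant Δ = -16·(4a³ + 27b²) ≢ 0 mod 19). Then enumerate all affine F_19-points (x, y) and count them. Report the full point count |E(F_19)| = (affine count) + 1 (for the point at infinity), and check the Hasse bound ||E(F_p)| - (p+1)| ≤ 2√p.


Affine points = {(0, 8), (0, 11), (1, 2), (1, 17), (2, 8), (2, 11), (4, 6), (4, 13), (5, 6), (5, 13), (6, 3), (6, 16), (9, 4), (9, 15), (10, 6), (10, 13), (13, 9), (13, 10), (14, 4), (14, 15), (15, 4), (15, 15), (16, 7), (16, 12), (17, 8), (17, 11)}; affine count = 26; |E(F_19)| = 27.

Discriminant check: Δ ∝ 4a³ + 27b² = 4·15³ + 27·7² = 4·3375 + 27·49 ≡ 3 (mod 19). Nonzero ⇒ E is nonsingular.
For each x ∈ F_19, compute rhs = x³ + 15·x + 7 mod 19, then count y ∈ F_19 with y² ≡ rhs.
  x = 0: rhs = 7, matching y values: 8, 11 (2 points).
  x = 1: rhs = 4, matching y values: 2, 17 (2 points).
  x = 2: rhs = 7, matching y values: 8, 11 (2 points).
  x = 3: rhs = 3, matching y values: none (0 points).
  x = 4: rhs = 17, matching y values: 6, 13 (2 points).
  x = 5: rhs = 17, matching y values: 6, 13 (2 points).
  x = 6: rhs = 9, matching y values: 3, 16 (2 points).
  x = 7: rhs = 18, matching y values: none (0 points).
  x = 8: rhs = 12, matching y values: none (0 points).
  x = 9: rhs = 16, matching y values: 4, 15 (2 points).
  x = 10: rhs = 17, matching y values: 6, 13 (2 points).
  x = 11: rhs = 2, matching y values: none (0 points).
  x = 12: rhs = 15, matching y values: none (0 points).
  x = 13: rhs = 5, matching y values: 9, 10 (2 points).
  x = 14: rhs = 16, matching y values: 4, 15 (2 points).
  x = 15: rhs = 16, matching y values: 4, 15 (2 points).
  x = 16: rhs = 11, matching y values: 7, 12 (2 points).
  x = 17: rhs = 7, matching y values: 8, 11 (2 points).
  x = 18: rhs = 10, matching y values: none (0 points).
Total affine count: 26.
Full point count |E(F_19)| = 26 + 1 = 27.
Hasse bound: |27 − (19+1)| = |7| = 7 ≤ 2√19 ≈ 8.7178 ✓.


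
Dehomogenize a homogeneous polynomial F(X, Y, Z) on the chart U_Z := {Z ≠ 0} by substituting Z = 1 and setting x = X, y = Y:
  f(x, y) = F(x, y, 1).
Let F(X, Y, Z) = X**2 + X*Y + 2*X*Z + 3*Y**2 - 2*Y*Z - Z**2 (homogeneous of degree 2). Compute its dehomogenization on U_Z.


f(x, y) = x**2 + x*y + 2*x + 3*y**2 - 2*y - 1

On U_Z we set Z = 1. Each monomial c·X^i·Y^j·Z^k in F becomes c·x^i·y^j·1^k = c·x^i·y^j.
Substituting Z = 1: F(X, Y, 1) = x**2 + x*y + 2*x + 3*y**2 - 2*y - 1.
Note: deg(f) ≤ deg(F) = 2; strict inequality happens when F is divisible by Z (lost terms).


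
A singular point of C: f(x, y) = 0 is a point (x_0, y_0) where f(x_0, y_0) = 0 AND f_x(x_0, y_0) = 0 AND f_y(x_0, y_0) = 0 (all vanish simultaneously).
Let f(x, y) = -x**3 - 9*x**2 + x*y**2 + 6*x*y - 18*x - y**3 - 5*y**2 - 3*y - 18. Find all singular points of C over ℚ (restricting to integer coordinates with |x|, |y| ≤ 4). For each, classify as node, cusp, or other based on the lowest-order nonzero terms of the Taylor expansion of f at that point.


Singular points: {(-3, -3)}; classification: cusp.

Compute partial derivatives:
  f_x = -3*x**2 - 18*x + y**2 + 6*y - 18.
  f_y = 2*x*y + 6*x - 3*y**2 - 10*y - 3.
Scan x_0 ∈ {−4, ..., 4}. For each x_0, f_y(x_0, y) is a polynomial in y; find its integer roots y ∈ {−4, ..., 4}, then test f_x and f at those candidates.
  x = -4: f_y(-4, y) = -3*y**2 - 18*y - 27; vanishes at y ∈ {-3}. (-4, -3): f_x = -3 ≠ 0.
  x = -3: f_y(-3, y) = -3*y**2 - 16*y - 21; vanishes at y ∈ {-3}. (-3, -3): f_x = 0, f = 0 — SINGULAR.
  x = -2: f_y(-2, y) = -3*y**2 - 14*y - 15; vanishes at y ∈ {-3}. (-2, -3): f_x = -3 ≠ 0.
  x = -1: f_y(-1, y) = -3*y**2 - 12*y - 9; vanishes at y ∈ {-3, -1}. (-1, -3): f_x = -12 ≠ 0; (-1, -1): f_x = -8 ≠ 0.
  x = 0: f_y(0, y) = -3*y**2 - 10*y - 3; vanishes at y ∈ {-3}. (0, -3): f_x = -27 ≠ 0.
  x = 1: f_y(1, y) = -3*y**2 - 8*y + 3; vanishes at y ∈ {-3}. (1, -3): f_x = -48 ≠ 0.
  x = 2: f_y(2, y) = -3*y**2 - 6*y + 9; vanishes at y ∈ {-3, 1}. (2, -3): f_x = -75 ≠ 0; (2, 1): f_x = -59 ≠ 0.
  x = 3: f_y(3, y) = -3*y**2 - 4*y + 15; vanishes at y ∈ {-3}. (3, -3): f_x = -108 ≠ 0.
  x = 4: f_y(4, y) = -3*y**2 - 2*y + 21; vanishes at y ∈ {-3}. (4, -3): f_x = -147 ≠ 0.
Only singular point on the grid: (-3, -3).
Classify: substitute x = -3 + u, y = -3 + v and expand: f = -u**3 + u*v**2 - v**3 + v**2.
No constant or linear terms (consistent with a singular point). Quadratic part: v**2. Cubic part: -u**3 + u*v**2 - v**3.
The quadratic part v**2 is a perfect square, so there is a single (double) tangent line v = 0, i.e. y = -3. Restricting the cubic part to that line (v = 0) leaves -u**3 ≠ 0, so f is not divisible by v and the branch is v² ≈ u**3 to lowest order — this is a cusp.
Classification: cusp.


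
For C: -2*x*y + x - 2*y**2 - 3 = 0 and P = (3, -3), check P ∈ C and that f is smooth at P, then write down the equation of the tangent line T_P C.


Tangent line at P: 7*x + 6*y - 3 = 0.

Step 1: f(3, -3) = 0, so P lies on C.
Step 2: partial derivatives
  f_x(x, y) = 1 - 2*y, f_y(x, y) = -2*x - 4*y.
  f_x(P) = 7, f_y(P) = 6 (gradient nonzero, so P is smooth).
Step 3: tangent line at P: 7·(x − 3) + 6·(y − -3) = 0.
Expanding: 7*x + 6*y - 3 = 0.


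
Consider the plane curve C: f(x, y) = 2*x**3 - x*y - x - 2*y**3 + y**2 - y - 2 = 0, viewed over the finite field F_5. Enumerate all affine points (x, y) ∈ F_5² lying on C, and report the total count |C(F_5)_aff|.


Affine F_5-points: {(0, 3), (4, 2), (4, 4)}; count = 3.

For each of the 25 pairs (x, y) ∈ F_5², evaluate f(x, y) mod 5. Record the zeros.
  x = 0: [0↦3, 1↦1, 2↦4, 3↦0, 4↦2]  zeros at y ∈ {3}
  x = 1: [0↦4, 1↦1, 2↦3, 3↦3, 4↦4]  zeros at y ∈ ∅
  x = 2: [0↦2, 1↦3, 2↦4, 3↦3, 4↦3]  zeros at y ∈ ∅
  x = 3: [0↦4, 1↦4, 2↦4, 3↦2, 4↦1]  zeros at y ∈ ∅
  x = 4: [0↦2, 1↦1, 2↦0, 3↦2, 4↦0]  zeros at y ∈ {2, 4}
Collecting zeros: affine points = {(0, 3), (4, 2), (4, 4)}.
Total count |C(F_5)_aff| = 3.


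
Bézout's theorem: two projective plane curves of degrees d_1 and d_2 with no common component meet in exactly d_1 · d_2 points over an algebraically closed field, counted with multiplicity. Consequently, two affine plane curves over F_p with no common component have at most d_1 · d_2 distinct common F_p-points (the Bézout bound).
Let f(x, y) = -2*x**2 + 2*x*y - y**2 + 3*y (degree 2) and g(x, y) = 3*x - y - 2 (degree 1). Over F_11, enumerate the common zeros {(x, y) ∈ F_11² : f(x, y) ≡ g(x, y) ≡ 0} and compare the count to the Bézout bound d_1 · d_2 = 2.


Common zeros: {(4, 10), (6, 5)}; count = 2; Bézout bound = 2.

deg(f) = 2, deg(g) = 1, so Bézout bound = 2.
Scan x ∈ F_11. For each x, list the y ∈ F_11 with f(x, y) ≡ 0 and those with g(x, y) ≡ 0 (mod 11); the common zeros in that column are the intersection.
  x = 0: f ≡ 0 at y ∈ {0, 3}; g ≡ 0 at y ∈ {9}; common: ∅.
  x = 1: f ≡ 0 at y ∈ ∅; g ≡ 0 at y ∈ {1}; common: ∅.
  x = 2: f ≡ 0 at y ∈ ∅; g ≡ 0 at y ∈ {4}; common: ∅.
  x = 3: f ≡ 0 at y ∈ {3, 6}; g ≡ 0 at y ∈ {7}; common: ∅.
  x = 4: f ≡ 0 at y ∈ {1, 10}; g ≡ 0 at y ∈ {10}; common: {10}.
  x = 5: f ≡ 0 at y ∈ ∅; g ≡ 0 at y ∈ {2}; common: ∅.
  x = 6: f ≡ 0 at y ∈ {5, 10}; g ≡ 0 at y ∈ {5}; common: {5}.
  x = 7: f ≡ 0 at y ∈ ∅; g ≡ 0 at y ∈ {8}; common: ∅.
  x = 8: f ≡ 0 at y ∈ {1, 7}; g ≡ 0 at y ∈ {0}; common: ∅.
  x = 9: f ≡ 0 at y ∈ ∅; g ≡ 0 at y ∈ {3}; common: ∅.
  x = 10: f ≡ 0 at y ∈ {5, 7}; g ≡ 0 at y ∈ {6}; common: ∅.
Collecting: common zeros = {(4, 10), (6, 5)}, so the count is 2.
Comparison with the Bézout bound: 2 ≤ 2 = deg(f)·deg(g), as expected for curves with no common component (the bound is attained).


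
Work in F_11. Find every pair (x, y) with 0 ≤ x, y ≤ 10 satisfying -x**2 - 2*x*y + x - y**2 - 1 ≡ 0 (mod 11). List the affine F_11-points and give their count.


Affine F_11-points: {(1, 10), (2, 8), (2, 10), (4, 1), (4, 2), (5, 4), (5, 8), (6, 1), (6, 9), (10, 4), (10, 9)}; count = 11.

For each of the 121 pairs (x, y) ∈ F_11², evaluate f(x, y) mod 11. Record the zeros.
  x = 0: [0↦10, 1↦9, 2↦6, 3↦1, 4↦5, 5↦7, 6↦7, 7↦5, 8↦1, 9↦6, 10↦9]  zeros at y ∈ ∅
  x = 1: [0↦10, 1↦7, 2↦2, 3↦6, 4↦8, 5↦8, 6↦6, 7↦2, 8↦7, 9↦10, 10↦0]  zeros at y ∈ {10}
  x = 2: [0↦8, 1↦3, 2↦7, 3↦9, 4↦9, 5↦7, 6↦3, 7↦8, 8↦0, 9↦1, 10↦0]  zeros at y ∈ {8, 10}
  x = 3: [0↦4, 1↦8, 2↦10, 3↦10, 4↦8, 5↦4, 6↦9, 7↦1, 8↦2, 9↦1, 10↦9]  zeros at y ∈ ∅
  x = 4: [0↦9, 1↦0, 2↦0, 3↦9, 4↦5, 5↦10, 6↦2, 7↦3, 8↦2, 9↦10, 10↦5]  zeros at y ∈ {1, 2}
  x = 5: [0↦1, 1↦1, 2↦10, 3↦6, 4↦0, 5↦3, 6↦4, 7↦3, 8↦0, 9↦6, 10↦10]  zeros at y ∈ {4, 8}
  x = 6: [0↦2, 1↦0, 2↦7, 3↦1, 4↦4, 5↦5, 6↦4, 7↦1, 8↦7, 9↦0, 10↦2]  zeros at y ∈ {1, 9}
  x = 7: [0↦1, 1↦8, 2↦2, 3↦5, 4↦6, 5↦5, 6↦2, 7↦8, 8↦1, 9↦3, 10↦3]  zeros at y ∈ ∅
  x = 8: [0↦9, 1↦3, 2↦6, 3↦7, 4↦6, 5↦3, 6↦9, 7↦2, 8↦4, 9↦4, 10↦2]  zeros at y ∈ ∅
  x = 9: [0↦4, 1↦7, 2↦8, 3↦7, 4↦4, 5↦10, 6↦3, 7↦5, 8↦5, 9↦3, 10↦10]  zeros at y ∈ ∅
  x = 10: [0↦8, 1↦9, 2↦8, 3↦5, 4↦0, 5↦4, 6↦6, 7↦6, 8↦4, 9↦0, 10↦5]  zeros at y ∈ {4, 9}
Collecting zeros: affine points = {(1, 10), (2, 8), (2, 10), (4, 1), (4, 2), (5, 4), (5, 8), (6, 1), (6, 9), (10, 4), (10, 9)}.
Total count |C(F_11)_aff| = 11.
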